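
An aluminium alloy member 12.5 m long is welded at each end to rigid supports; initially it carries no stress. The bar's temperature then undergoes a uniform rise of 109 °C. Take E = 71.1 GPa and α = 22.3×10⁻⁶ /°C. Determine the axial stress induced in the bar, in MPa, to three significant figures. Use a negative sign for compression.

Free thermal expansion αLΔT = 22.3e-6 · 12500 · 109 = 30.38 mm.
The walls impose strain ε = −(30.38)/12500 = -2.4307e-03; σ = Eε = 71100 · -2.4307e-03 = -172.8 MPa.

-173 MPa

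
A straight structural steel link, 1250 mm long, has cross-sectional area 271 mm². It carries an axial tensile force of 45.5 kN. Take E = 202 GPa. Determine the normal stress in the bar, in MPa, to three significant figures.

σ = N/A = 45500/271 = 167.9 MPa.

168 MPa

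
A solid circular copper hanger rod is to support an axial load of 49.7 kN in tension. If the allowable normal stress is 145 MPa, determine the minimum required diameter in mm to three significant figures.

20.9 mm

Required area A ≥ P/σ_allow = 49700/145 = 342.8 mm².
For a solid circular section, d ≥ √(4A/π) = 20.89 mm.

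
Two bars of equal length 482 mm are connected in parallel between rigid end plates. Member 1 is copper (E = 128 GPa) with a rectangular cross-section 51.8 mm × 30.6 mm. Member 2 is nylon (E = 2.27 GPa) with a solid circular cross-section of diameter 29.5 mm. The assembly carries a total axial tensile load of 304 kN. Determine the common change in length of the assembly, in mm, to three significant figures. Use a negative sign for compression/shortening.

A_1 = 1585 mm².
A_2 = 683.5 mm².
Equal strain + equilibrium ⇒ each member carries load in proportion to AE: A₁E₁ = 202900000 N, A₂E₂ = 1552000 N, ΣAE = 204400000 N.
δ = PL/ΣAE = 304000·482/204400000 = 0.7167 mm.

0.717 mm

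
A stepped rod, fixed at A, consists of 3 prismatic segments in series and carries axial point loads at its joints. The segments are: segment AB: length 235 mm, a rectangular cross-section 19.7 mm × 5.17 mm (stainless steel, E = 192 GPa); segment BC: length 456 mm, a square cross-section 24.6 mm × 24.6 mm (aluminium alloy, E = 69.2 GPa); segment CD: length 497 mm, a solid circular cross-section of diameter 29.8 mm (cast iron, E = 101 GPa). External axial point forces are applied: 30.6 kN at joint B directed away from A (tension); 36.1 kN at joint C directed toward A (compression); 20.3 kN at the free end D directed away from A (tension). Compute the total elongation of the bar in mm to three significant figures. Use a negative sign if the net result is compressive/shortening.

0.149 mm

Internal axial forces (sectioning from the free end, tension +): N_CD = 20.3 kN, N_BC = -15.8 kN, N_AB = 14.8 kN.
A_AB = 101.8 mm².
A_BC = 605.2 mm².
A_CD = 697.5 mm².
δ_AB = 14800·235/(101.8·192000) = 0.1779 mm
δ_BC = -15800·456/(605.2·69200) = -0.172 mm
δ_CD = 20300·497/(697.5·101000) = 0.1432 mm
δ = Σδ_i = 0.149 mm.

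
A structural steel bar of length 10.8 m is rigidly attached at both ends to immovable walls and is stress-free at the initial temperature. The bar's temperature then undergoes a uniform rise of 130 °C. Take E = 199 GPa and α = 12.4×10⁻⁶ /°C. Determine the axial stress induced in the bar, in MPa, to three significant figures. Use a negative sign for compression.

Free thermal expansion αLΔT = 12.4e-6 · 10800 · 130 = 17.41 mm.
The walls impose strain ε = −(17.41)/10800 = -1.6120e-03; σ = Eε = 199000 · -1.6120e-03 = -320.8 MPa.

-321 MPa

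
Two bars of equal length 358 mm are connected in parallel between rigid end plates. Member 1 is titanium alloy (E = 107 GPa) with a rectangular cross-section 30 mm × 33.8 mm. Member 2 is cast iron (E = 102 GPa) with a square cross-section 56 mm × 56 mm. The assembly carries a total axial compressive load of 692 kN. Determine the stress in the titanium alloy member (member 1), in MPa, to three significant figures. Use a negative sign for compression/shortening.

-173 MPa

A_1 = 1014 mm².
A_2 = 3136 mm².
Equal strain + equilibrium ⇒ each member carries load in proportion to AE: A₁E₁ = 108500000 N, A₂E₂ = 319900000 N, ΣAE = 428400000 N.
σ₁ = P·E₁/ΣAE = -692000·107000/428400000 = -172.9 MPa.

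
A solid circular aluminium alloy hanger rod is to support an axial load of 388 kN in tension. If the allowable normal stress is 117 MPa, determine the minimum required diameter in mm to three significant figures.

65.0 mm

Required area A ≥ P/σ_allow = 388000/117 = 3316 mm².
For a solid circular section, d ≥ √(4A/π) = 64.98 mm.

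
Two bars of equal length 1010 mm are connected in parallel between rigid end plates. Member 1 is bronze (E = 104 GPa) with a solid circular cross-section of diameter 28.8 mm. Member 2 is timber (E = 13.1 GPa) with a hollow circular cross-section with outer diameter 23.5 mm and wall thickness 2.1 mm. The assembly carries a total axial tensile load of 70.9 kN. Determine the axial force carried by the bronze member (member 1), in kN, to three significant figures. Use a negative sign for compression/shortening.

A_1 = 651.4 mm².
A_2 = 141.2 mm².
Equal strain + equilibrium ⇒ each member carries load in proportion to AE: A₁E₁ = 67750000 N, A₂E₂ = 1849000 N, ΣAE = 69600000 N.
F₁ = P·A₁E₁/ΣAE = 70900·67750000/69600000 = 69020 N.

69.0 kN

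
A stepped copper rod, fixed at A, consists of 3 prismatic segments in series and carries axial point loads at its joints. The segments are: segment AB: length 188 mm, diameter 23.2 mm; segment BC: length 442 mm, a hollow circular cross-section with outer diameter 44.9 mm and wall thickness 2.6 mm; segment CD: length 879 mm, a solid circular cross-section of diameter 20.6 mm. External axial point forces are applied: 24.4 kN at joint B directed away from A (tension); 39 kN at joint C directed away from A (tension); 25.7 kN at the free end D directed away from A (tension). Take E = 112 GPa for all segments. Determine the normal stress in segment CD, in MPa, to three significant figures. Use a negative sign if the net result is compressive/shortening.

Internal axial forces (sectioning from the free end, tension +): N_CD = 25.7 kN, N_BC = 64.7 kN, N_AB = 89.1 kN.
A_CD = 333.3 mm².
σ_CD = N_CD/A_CD = 25700/333.3 = 77.11 MPa.

77.1 MPa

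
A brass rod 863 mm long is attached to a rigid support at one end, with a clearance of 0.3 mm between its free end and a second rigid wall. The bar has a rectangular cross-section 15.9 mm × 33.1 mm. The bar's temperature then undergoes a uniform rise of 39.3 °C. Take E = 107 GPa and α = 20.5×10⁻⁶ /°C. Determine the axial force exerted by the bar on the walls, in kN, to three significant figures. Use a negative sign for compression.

-25.8 kN

Free thermal expansion αLΔT = 20.5e-6 · 863 · 39.3 = 0.6953 mm.
The walls engage after the gap closes; constrained expansion = 0.6953 − 0.3 = 0.3953 mm.
The walls impose strain ε = −(0.3953)/863 = -4.5803e-04; σ = Eε = 107000 · -4.5803e-04 = -49.01 MPa.
Wall reaction R = σ·A = -49.01·526.3 = -25790 N = -25.79 kN.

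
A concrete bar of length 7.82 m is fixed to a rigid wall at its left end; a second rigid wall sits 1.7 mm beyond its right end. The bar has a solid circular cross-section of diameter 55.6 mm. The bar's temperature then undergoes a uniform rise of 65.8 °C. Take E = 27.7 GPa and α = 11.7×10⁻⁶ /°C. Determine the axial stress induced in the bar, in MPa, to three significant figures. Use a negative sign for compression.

-15.3 MPa

Free thermal expansion αLΔT = 11.7e-6 · 7820 · 65.8 = 6.02 mm.
The walls engage after the gap closes; constrained expansion = 6.02 − 1.7 = 4.32 mm.
The walls impose strain ε = −(4.32)/7820 = -5.5247e-04; σ = Eε = 27700 · -5.5247e-04 = -15.3 MPa.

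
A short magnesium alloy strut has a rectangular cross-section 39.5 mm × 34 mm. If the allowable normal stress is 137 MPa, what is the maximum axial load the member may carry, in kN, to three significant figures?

184 kN

A = 1343 mm².
P_max = σ_allow · A = 137 · 1343 = 184000 N = 184 kN.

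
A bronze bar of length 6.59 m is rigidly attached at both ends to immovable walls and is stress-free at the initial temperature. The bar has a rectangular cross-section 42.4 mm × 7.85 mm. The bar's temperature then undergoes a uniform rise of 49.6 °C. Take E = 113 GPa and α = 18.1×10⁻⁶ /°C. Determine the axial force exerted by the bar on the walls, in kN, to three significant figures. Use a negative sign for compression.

Free thermal expansion αLΔT = 18.1e-6 · 6590 · 49.6 = 5.916 mm.
The walls impose strain ε = −(5.916)/6590 = -8.9776e-04; σ = Eε = 113000 · -8.9776e-04 = -101.4 MPa.
Wall reaction R = σ·A = -101.4·332.8 = -33770 N = -33.77 kN.

-33.8 kN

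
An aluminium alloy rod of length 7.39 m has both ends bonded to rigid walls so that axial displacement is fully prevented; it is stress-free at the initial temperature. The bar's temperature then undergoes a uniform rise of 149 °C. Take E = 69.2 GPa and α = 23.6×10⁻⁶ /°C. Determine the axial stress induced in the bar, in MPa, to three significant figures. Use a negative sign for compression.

-243 MPa

Free thermal expansion αLΔT = 23.6e-6 · 7390 · 149 = 25.99 mm.
The walls impose strain ε = −(25.99)/7390 = -3.5164e-03; σ = Eε = 69200 · -3.5164e-03 = -243.3 MPa.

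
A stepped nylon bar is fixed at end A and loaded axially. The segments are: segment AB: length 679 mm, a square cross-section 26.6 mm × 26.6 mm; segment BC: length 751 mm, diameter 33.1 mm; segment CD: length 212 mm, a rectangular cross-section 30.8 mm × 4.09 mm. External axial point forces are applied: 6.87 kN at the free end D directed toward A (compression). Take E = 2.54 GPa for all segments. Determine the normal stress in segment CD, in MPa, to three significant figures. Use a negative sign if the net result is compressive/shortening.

-54.5 MPa

Internal axial forces (sectioning from the free end, tension +): N_CD = -6.87 kN, N_BC = -6.87 kN, N_AB = -6.87 kN.
A_CD = 126 mm².
σ_CD = N_CD/A_CD = -6870/126 = -54.54 MPa.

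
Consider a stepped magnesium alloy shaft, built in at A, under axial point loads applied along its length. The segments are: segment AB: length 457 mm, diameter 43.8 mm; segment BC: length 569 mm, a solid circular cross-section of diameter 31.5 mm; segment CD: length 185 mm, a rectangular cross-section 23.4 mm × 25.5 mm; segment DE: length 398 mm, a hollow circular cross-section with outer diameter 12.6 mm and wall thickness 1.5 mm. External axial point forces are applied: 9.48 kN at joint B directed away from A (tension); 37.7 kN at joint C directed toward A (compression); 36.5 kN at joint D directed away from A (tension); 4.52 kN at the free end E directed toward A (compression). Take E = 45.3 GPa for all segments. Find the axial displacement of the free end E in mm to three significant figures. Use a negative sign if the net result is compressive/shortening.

Internal axial forces (sectioning from the free end, tension +): N_DE = -4.52 kN, N_CD = 31.98 kN, N_BC = -5.72 kN, N_AB = 3.76 kN.
A_AB = 1507 mm².
A_BC = 779.3 mm².
A_CD = 596.7 mm².
A_DE = 52.31 mm².
δ_AB = 3760·457/(1507·45300) = 0.02517 mm
δ_BC = -5720·569/(779.3·45300) = -0.09219 mm
δ_CD = 31980·185/(596.7·45300) = 0.2189 mm
δ_DE = -4520·398/(52.31·45300) = -0.7592 mm
δ = Σδ_i = -0.6073 mm.

-0.607 mm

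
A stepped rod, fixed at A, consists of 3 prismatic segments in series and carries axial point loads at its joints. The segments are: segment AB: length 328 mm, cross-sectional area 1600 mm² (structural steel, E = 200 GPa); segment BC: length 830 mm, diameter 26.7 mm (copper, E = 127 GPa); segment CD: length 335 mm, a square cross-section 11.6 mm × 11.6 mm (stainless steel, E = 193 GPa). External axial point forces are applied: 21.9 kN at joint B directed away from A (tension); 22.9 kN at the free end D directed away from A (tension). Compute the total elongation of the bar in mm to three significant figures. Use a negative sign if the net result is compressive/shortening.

Internal axial forces (sectioning from the free end, tension +): N_CD = 22.9 kN, N_BC = 22.9 kN, N_AB = 44.8 kN.
A_BC = 559.9 mm².
A_CD = 134.6 mm².
δ_AB = 44800·328/(1600·200000) = 0.04592 mm
δ_BC = 22900·830/(559.9·127000) = 0.2673 mm
δ_CD = 22900·335/(134.6·193000) = 0.2954 mm
δ = Σδ_i = 0.6086 mm.

0.609 mm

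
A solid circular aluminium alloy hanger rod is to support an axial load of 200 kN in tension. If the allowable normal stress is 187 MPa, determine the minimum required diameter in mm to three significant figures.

Required area A ≥ P/σ_allow = 200000/187 = 1070 mm².
For a solid circular section, d ≥ √(4A/π) = 36.9 mm.

36.9 mm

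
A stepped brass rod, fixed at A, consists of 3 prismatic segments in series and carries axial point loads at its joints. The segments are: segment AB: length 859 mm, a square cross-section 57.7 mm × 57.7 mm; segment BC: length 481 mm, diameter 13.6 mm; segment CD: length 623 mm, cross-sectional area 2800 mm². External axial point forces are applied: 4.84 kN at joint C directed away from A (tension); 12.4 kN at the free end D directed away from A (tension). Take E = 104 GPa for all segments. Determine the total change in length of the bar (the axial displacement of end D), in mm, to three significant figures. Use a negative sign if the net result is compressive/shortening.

0.618 mm

Internal axial forces (sectioning from the free end, tension +): N_CD = 12.4 kN, N_BC = 17.24 kN, N_AB = 17.24 kN.
A_AB = 3329 mm².
A_BC = 145.3 mm².
δ_AB = 17240·859/(3329·104000) = 0.04277 mm
δ_BC = 17240·481/(145.3·104000) = 0.5489 mm
δ_CD = 12400·623/(2800·104000) = 0.02653 mm
δ = Σδ_i = 0.6182 mm.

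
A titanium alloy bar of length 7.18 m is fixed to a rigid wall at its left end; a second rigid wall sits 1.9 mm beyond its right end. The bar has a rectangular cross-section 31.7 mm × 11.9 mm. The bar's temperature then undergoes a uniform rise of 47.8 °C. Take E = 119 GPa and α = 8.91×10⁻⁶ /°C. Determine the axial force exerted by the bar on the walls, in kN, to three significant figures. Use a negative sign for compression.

-7.24 kN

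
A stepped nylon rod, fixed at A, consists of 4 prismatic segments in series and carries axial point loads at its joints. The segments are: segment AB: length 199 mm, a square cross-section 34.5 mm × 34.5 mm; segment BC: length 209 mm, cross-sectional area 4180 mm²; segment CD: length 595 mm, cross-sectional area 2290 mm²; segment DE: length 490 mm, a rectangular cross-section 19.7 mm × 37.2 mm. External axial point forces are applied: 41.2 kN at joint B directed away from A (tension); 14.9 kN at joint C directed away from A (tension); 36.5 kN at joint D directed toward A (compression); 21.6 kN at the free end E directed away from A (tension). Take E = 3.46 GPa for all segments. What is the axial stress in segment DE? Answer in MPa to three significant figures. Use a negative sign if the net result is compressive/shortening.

Internal axial forces (sectioning from the free end, tension +): N_DE = 21.6 kN, N_CD = -14.9 kN, N_BC = 0.000000000000001776 kN, N_AB = 41.2 kN.
A_DE = 732.8 mm².
σ_DE = N_DE/A_DE = 21600/732.8 = 29.47 MPa.

29.5 MPa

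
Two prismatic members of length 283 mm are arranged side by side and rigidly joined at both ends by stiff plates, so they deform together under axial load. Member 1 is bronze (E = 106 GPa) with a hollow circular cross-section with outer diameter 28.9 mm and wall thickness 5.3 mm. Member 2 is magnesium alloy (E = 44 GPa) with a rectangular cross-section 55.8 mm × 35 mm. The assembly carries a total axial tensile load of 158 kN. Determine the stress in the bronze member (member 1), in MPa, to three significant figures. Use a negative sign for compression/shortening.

A_1 = 393 mm².
A_2 = 1953 mm².
Equal strain + equilibrium ⇒ each member carries load in proportion to AE: A₁E₁ = 41650000 N, A₂E₂ = 85930000 N, ΣAE = 127600000 N.
σ₁ = P·E₁/ΣAE = 158000·106000/127600000 = 131.3 MPa.

131 MPa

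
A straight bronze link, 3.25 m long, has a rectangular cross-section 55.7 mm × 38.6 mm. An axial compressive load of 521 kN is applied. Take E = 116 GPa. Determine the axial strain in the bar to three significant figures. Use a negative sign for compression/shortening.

A = 2150 mm².
σ = N/A = -242.3 MPa; ε = σ/E = -242.3/116000 = -2.089e-03.

-0.00209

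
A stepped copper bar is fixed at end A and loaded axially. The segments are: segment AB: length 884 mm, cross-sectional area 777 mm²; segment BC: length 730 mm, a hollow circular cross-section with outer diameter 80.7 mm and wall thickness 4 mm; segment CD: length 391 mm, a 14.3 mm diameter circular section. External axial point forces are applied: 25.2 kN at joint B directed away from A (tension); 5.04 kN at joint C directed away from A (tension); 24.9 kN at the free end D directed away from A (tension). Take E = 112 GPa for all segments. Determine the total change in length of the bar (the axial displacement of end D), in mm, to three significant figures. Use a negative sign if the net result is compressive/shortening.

1.30 mm

Internal axial forces (sectioning from the free end, tension +): N_CD = 24.9 kN, N_BC = 29.94 kN, N_AB = 55.14 kN.
A_BC = 963.8 mm².
A_CD = 160.6 mm².
δ_AB = 55140·884/(777·112000) = 0.5601 mm
δ_BC = 29940·730/(963.8·112000) = 0.2025 mm
δ_CD = 24900·391/(160.6·112000) = 0.5412 mm
δ = Σδ_i = 1.304 mm.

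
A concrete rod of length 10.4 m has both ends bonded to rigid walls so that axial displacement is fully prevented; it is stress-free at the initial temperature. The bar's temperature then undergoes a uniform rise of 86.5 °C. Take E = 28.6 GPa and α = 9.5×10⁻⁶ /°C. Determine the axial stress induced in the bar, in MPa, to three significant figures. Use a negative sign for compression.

Free thermal expansion αLΔT = 9.5e-6 · 10400 · 86.5 = 8.546 mm.
The walls impose strain ε = −(8.546)/10400 = -8.2175e-04; σ = Eε = 28600 · -8.2175e-04 = -23.5 MPa.

-23.5 MPa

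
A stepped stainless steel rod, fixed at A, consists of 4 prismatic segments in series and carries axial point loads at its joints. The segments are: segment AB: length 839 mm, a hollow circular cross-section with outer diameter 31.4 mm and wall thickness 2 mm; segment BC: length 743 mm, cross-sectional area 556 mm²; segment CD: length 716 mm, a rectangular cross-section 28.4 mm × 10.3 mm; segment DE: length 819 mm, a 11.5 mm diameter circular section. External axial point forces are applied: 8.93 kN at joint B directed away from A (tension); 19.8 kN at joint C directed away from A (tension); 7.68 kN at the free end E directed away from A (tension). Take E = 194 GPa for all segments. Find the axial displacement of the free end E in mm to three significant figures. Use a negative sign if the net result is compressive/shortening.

1.45 mm

Internal axial forces (sectioning from the free end, tension +): N_DE = 7.68 kN, N_CD = 7.68 kN, N_BC = 27.48 kN, N_AB = 36.41 kN.
A_AB = 184.7 mm².
A_CD = 292.5 mm².
A_DE = 103.9 mm².
δ_AB = 36410·839/(184.7·194000) = 0.8524 mm
δ_BC = 27480·743/(556·194000) = 0.1893 mm
δ_CD = 7680·716/(292.5·194000) = 0.0969 mm
δ_DE = 7680·819/(103.9·194000) = 0.3121 mm
δ = Σδ_i = 1.451 mm.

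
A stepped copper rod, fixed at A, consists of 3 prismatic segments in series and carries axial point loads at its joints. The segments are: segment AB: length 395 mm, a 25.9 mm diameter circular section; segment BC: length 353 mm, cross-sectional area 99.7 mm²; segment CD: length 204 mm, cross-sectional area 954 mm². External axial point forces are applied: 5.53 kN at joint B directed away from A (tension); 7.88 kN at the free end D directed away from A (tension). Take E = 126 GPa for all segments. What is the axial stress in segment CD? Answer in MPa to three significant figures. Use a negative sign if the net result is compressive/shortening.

Internal axial forces (sectioning from the free end, tension +): N_CD = 7.88 kN, N_BC = 7.88 kN, N_AB = 13.41 kN.
σ_CD = N_CD/A_CD = 7880/954 = 8.26 MPa.

8.26 MPa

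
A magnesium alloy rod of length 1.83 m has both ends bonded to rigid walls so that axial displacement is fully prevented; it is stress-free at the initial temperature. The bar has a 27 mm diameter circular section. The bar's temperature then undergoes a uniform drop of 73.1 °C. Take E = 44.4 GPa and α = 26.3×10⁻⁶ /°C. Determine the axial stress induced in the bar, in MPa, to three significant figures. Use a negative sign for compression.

Free thermal expansion αLΔT = 26.3e-6 · 1830 · -73.1 = -3.518 mm.
The walls impose strain ε = −(-3.518)/1830 = 1.9225e-03; σ = Eε = 44400 · 1.9225e-03 = 85.36 MPa.

85.4 MPa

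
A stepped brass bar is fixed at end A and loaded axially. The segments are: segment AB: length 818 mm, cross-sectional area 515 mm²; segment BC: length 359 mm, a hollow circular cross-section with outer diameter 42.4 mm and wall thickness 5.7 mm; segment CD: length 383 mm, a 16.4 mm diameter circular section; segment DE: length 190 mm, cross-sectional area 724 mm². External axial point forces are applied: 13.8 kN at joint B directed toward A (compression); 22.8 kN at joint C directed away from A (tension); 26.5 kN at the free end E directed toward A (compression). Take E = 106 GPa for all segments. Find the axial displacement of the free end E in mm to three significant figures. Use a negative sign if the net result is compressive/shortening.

Internal axial forces (sectioning from the free end, tension +): N_DE = -26.5 kN, N_CD = -26.5 kN, N_BC = -3.7 kN, N_AB = -17.5 kN.
A_BC = 657.2 mm².
A_CD = 211.2 mm².
δ_AB = -17500·818/(515·106000) = -0.2622 mm
δ_BC = -3700·359/(657.2·106000) = -0.01907 mm
δ_CD = -26500·383/(211.2·106000) = -0.4533 mm
δ_DE = -26500·190/(724·106000) = -0.06561 mm
δ = Σδ_i = -0.8002 mm.

-0.800 mm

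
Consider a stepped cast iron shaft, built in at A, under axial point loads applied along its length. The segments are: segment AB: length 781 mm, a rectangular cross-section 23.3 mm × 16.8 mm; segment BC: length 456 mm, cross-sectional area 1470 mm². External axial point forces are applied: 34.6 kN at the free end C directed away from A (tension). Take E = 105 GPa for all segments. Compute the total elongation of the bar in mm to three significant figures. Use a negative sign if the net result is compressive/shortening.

Internal axial forces (sectioning from the free end, tension +): N_BC = 34.6 kN, N_AB = 34.6 kN.
A_AB = 391.4 mm².
δ_AB = 34600·781/(391.4·105000) = 0.6575 mm
δ_BC = 34600·456/(1470·105000) = 0.1022 mm
δ = Σδ_i = 0.7597 mm.

0.760 mm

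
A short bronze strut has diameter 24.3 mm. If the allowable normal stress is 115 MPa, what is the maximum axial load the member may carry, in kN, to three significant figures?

53.3 kN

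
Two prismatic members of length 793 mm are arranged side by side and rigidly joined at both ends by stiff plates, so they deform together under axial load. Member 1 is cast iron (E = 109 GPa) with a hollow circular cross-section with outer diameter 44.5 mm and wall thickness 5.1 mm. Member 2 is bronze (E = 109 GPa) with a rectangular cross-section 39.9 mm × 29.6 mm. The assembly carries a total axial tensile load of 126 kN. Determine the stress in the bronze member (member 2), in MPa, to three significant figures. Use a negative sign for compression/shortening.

69.5 MPa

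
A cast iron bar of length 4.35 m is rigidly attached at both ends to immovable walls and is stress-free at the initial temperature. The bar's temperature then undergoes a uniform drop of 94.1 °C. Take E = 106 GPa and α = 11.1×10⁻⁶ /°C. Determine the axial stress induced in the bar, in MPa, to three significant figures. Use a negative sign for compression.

Free thermal expansion αLΔT = 11.1e-6 · 4350 · -94.1 = -4.544 mm.
The walls impose strain ε = −(-4.544)/4350 = 1.0445e-03; σ = Eε = 106000 · 1.0445e-03 = 110.7 MPa.

111 MPa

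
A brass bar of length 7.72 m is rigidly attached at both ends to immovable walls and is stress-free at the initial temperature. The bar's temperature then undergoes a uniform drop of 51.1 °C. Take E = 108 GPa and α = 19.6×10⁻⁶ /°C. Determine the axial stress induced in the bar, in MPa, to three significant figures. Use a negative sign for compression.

Free thermal expansion αLΔT = 19.6e-6 · 7720 · -51.1 = -7.732 mm.
The walls impose strain ε = −(-7.732)/7720 = 1.0016e-03; σ = Eε = 108000 · 1.0016e-03 = 108.2 MPa.

108 MPa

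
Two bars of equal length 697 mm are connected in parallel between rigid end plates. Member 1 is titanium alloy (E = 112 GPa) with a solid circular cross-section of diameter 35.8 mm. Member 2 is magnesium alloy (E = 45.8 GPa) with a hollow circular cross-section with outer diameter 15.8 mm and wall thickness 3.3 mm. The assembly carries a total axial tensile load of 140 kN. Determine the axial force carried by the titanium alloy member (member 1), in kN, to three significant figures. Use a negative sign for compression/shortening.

133 kN

A_1 = 1007 mm².
A_2 = 129.6 mm².
Equal strain + equilibrium ⇒ each member carries load in proportion to AE: A₁E₁ = 112700000 N, A₂E₂ = 5935000 N, ΣAE = 118700000 N.
F₁ = P·A₁E₁/ΣAE = 140000·112700000/118700000 = 133000 N.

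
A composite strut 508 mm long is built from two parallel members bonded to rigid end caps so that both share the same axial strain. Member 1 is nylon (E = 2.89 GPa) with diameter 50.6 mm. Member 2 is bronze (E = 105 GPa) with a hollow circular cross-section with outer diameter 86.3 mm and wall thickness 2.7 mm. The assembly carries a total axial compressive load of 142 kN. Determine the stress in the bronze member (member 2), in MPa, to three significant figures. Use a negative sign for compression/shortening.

-186 MPa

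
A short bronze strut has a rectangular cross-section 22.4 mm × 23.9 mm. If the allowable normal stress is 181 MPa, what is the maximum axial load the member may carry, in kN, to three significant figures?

96.9 kN

A = 535.4 mm².
P_max = σ_allow · A = 181 · 535.4 = 96900 N = 96.9 kN.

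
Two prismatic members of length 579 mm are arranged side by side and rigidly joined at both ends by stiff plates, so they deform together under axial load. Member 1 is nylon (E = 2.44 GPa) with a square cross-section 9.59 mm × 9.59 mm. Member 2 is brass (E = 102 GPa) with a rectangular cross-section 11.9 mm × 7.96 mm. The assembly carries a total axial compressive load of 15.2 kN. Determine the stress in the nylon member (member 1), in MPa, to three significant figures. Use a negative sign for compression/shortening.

-3.75 MPa

A_1 = 91.97 mm².
A_2 = 94.72 mm².
Equal strain + equilibrium ⇒ each member carries load in proportion to AE: A₁E₁ = 224400 N, A₂E₂ = 9662000 N, ΣAE = 9886000 N.
σ₁ = P·E₁/ΣAE = -15200·2440/9886000 = -3.751 MPa.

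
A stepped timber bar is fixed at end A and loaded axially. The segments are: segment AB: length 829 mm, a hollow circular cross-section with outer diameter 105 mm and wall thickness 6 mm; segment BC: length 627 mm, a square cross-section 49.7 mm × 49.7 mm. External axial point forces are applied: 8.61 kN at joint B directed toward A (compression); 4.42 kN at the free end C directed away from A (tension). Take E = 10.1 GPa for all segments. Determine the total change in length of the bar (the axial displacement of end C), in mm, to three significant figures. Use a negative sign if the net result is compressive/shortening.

Internal axial forces (sectioning from the free end, tension +): N_BC = 4.42 kN, N_AB = -4.19 kN.
A_AB = 1866 mm².
A_BC = 2470 mm².
δ_AB = -4190·829/(1866·10100) = -0.1843 mm
δ_BC = 4420·627/(2470·10100) = 0.1111 mm
δ = Σδ_i = -0.07321 mm.

-0.0732 mm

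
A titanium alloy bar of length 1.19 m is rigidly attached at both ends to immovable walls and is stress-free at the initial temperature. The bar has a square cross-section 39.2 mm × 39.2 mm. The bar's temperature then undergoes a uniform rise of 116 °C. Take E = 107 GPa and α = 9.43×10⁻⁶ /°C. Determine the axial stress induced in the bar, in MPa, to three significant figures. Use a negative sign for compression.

-117 MPa

Free thermal expansion αLΔT = 9.43e-6 · 1190 · 116 = 1.302 mm.
The walls impose strain ε = −(1.302)/1190 = -1.0939e-03; σ = Eε = 107000 · -1.0939e-03 = -117 MPa.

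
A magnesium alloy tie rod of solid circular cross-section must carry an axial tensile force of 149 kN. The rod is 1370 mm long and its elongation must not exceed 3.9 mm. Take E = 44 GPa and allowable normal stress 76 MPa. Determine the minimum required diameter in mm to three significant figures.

Required area A ≥ P/σ_allow = 149000/76 = 1961 mm².
For a solid circular section, d ≥ √(4A/π) = 49.96 mm.
Elongation limit: A ≥ PL/(Eδ_allow) = 149000·1370/(44000·3.9) = 1190 mm² ⇒ d ≥ 38.92 mm.
The stress limit governs.

50.0 mm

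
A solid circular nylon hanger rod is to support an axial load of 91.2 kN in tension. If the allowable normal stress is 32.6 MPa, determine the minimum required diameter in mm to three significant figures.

Required area A ≥ P/σ_allow = 91200/32.6 = 2798 mm².
For a solid circular section, d ≥ √(4A/π) = 59.68 mm.

59.7 mm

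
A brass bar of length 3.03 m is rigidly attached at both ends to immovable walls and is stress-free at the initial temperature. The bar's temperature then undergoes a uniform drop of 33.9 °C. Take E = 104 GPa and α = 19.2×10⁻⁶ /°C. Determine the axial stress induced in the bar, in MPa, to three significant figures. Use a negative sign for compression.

Free thermal expansion αLΔT = 19.2e-6 · 3030 · -33.9 = -1.972 mm.
The walls impose strain ε = −(-1.972)/3030 = 6.5088e-04; σ = Eε = 104000 · 6.5088e-04 = 67.69 MPa.

67.7 MPa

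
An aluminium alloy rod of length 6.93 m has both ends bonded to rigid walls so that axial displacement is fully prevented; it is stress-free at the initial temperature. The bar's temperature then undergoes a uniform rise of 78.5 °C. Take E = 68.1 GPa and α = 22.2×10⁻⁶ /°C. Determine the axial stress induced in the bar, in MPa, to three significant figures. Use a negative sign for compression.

-119 MPa

Free thermal expansion αLΔT = 22.2e-6 · 6930 · 78.5 = 12.08 mm.
The walls impose strain ε = −(12.08)/6930 = -1.7427e-03; σ = Eε = 68100 · -1.7427e-03 = -118.7 MPa.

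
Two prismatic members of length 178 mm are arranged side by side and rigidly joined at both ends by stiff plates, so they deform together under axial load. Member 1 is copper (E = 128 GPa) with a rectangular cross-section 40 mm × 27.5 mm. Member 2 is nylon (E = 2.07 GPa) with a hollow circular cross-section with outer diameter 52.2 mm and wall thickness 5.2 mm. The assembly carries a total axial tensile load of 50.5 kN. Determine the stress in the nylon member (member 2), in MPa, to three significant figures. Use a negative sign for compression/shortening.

A_1 = 1100 mm².
A_2 = 767.8 mm².
Equal strain + equilibrium ⇒ each member carries load in proportion to AE: A₁E₁ = 140800000 N, A₂E₂ = 1589000 N, ΣAE = 142400000 N.
σ₂ = P·E₂/ΣAE = 50500·2070/142400000 = 0.7341 MPa.

0.734 MPa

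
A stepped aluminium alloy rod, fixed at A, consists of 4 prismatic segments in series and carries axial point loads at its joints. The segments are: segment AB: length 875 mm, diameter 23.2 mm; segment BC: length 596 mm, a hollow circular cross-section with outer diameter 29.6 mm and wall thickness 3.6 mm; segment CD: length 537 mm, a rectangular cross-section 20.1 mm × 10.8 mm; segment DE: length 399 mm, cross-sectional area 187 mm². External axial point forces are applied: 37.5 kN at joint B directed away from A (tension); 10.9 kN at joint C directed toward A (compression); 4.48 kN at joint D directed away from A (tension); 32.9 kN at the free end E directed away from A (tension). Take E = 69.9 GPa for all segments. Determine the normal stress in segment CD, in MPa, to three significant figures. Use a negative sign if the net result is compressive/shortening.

172 MPa

Internal axial forces (sectioning from the free end, tension +): N_DE = 32.9 kN, N_CD = 37.38 kN, N_BC = 26.48 kN, N_AB = 63.98 kN.
A_CD = 217.1 mm².
σ_CD = N_CD/A_CD = 37380/217.1 = 172.2 MPa.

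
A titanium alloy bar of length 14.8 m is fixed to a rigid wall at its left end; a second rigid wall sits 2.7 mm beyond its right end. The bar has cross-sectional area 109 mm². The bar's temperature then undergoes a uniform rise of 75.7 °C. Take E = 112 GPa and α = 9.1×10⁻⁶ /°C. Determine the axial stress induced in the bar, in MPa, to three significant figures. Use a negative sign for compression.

Free thermal expansion αLΔT = 9.1e-6 · 14800 · 75.7 = 10.2 mm.
The walls engage after the gap closes; constrained expansion = 10.2 − 2.7 = 7.495 mm.
The walls impose strain ε = −(7.495)/14800 = -5.0644e-04; σ = Eε = 112000 · -5.0644e-04 = -56.72 MPa.

-56.7 MPa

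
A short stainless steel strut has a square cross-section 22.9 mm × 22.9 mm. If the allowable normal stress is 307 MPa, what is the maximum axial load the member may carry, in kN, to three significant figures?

161 kN

A = 524.4 mm².
P_max = σ_allow · A = 307 · 524.4 = 161000 N = 161 kN.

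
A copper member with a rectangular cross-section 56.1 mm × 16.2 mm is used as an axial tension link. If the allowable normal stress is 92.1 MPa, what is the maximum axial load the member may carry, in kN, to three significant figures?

A = 908.8 mm².
P_max = σ_allow · A = 92.1 · 908.8 = 83700 N = 83.7 kN.

83.7 kN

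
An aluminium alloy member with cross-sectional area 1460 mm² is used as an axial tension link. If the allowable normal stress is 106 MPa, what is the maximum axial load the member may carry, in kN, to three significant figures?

155 kN

P_max = σ_allow · A = 106 · 1460 = 154800 N = 154.8 kN.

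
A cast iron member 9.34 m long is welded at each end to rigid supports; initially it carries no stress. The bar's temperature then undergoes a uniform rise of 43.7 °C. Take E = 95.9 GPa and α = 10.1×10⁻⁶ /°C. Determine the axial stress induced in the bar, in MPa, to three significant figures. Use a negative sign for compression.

Free thermal expansion αLΔT = 10.1e-6 · 9340 · 43.7 = 4.122 mm.
The walls impose strain ε = −(4.122)/9340 = -4.4137e-04; σ = Eε = 95900 · -4.4137e-04 = -42.33 MPa.

-42.3 MPa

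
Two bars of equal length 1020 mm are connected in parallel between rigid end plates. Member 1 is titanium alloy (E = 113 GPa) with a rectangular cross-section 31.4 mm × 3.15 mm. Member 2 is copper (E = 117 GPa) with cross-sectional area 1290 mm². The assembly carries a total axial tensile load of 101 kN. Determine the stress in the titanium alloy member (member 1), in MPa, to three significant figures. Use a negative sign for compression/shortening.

A_1 = 98.91 mm².
Equal strain + equilibrium ⇒ each member carries load in proportion to AE: A₁E₁ = 11180000 N, A₂E₂ = 150900000 N, ΣAE = 162100000 N.
σ₁ = P·E₁/ΣAE = 101000·113000/162100000 = 70.4 MPa.

70.4 MPa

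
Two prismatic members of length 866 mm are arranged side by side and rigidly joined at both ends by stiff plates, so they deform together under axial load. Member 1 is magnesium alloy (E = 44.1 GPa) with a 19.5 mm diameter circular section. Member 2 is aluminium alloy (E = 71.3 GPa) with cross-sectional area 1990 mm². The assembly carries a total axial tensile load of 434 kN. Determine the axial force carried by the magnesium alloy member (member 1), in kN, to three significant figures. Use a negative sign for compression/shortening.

36.9 kN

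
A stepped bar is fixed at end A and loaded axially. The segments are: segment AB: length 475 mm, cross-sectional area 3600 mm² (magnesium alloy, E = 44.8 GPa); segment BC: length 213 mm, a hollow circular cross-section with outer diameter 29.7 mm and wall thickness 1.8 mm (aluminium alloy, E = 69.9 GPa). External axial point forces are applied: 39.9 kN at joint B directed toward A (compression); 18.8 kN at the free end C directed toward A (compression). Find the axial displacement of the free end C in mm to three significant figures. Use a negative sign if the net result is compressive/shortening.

Internal axial forces (sectioning from the free end, tension +): N_BC = -18.8 kN, N_AB = -58.7 kN.
A_BC = 157.8 mm².
δ_AB = -58700·475/(3600·44800) = -0.1729 mm
δ_BC = -18800·213/(157.8·69900) = -0.3631 mm
δ = Σδ_i = -0.536 mm.

-0.536 mm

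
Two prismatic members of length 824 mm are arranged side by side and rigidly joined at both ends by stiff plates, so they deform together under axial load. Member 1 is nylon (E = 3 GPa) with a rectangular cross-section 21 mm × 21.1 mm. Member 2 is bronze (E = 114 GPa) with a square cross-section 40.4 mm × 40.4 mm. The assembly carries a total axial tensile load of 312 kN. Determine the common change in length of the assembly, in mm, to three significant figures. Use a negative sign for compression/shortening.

A_1 = 443.1 mm².
A_2 = 1632 mm².
Equal strain + equilibrium ⇒ each member carries load in proportion to AE: A₁E₁ = 1329000 N, A₂E₂ = 186100000 N, ΣAE = 187400000 N.
δ = PL/ΣAE = 312000·824/187400000 = 1.372 mm.

1.37 mm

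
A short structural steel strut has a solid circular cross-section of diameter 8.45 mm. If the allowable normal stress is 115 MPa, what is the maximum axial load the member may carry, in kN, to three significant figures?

6.45 kN

A = 56.08 mm².
P_max = σ_allow · A = 115 · 56.08 = 6449 N = 6.449 kN.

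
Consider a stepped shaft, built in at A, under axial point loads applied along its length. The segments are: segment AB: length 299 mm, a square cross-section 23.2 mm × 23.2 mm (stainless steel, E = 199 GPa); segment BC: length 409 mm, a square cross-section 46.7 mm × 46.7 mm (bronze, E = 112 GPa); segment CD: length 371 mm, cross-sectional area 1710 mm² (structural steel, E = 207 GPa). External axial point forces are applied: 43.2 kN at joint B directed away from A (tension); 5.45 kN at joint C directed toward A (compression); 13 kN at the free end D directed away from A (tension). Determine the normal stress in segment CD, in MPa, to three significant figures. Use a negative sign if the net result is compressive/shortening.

7.60 MPa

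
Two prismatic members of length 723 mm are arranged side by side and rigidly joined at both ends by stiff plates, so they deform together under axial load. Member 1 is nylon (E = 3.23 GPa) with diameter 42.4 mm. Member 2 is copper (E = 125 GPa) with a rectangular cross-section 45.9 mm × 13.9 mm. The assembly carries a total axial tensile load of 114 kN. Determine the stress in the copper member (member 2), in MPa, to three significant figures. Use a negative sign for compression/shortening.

169 MPa

A_1 = 1412 mm².
A_2 = 638 mm².
Equal strain + equilibrium ⇒ each member carries load in proportion to AE: A₁E₁ = 4561000 N, A₂E₂ = 79750000 N, ΣAE = 84310000 N.
σ₂ = P·E₂/ΣAE = 114000·125000/84310000 = 169 MPa.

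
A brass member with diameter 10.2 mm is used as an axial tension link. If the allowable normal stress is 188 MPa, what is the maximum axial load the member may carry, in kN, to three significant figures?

15.4 kN

A = 81.71 mm².
P_max = σ_allow · A = 188 · 81.71 = 15360 N = 15.36 kN.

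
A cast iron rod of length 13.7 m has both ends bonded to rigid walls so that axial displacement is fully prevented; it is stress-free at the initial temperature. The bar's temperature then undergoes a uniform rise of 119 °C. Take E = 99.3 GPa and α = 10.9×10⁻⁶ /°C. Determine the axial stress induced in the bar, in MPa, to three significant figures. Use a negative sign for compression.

Free thermal expansion αLΔT = 10.9e-6 · 13700 · 119 = 17.77 mm.
The walls impose strain ε = −(17.77)/13700 = -1.2971e-03; σ = Eε = 99300 · -1.2971e-03 = -128.8 MPa.

-129 MPa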